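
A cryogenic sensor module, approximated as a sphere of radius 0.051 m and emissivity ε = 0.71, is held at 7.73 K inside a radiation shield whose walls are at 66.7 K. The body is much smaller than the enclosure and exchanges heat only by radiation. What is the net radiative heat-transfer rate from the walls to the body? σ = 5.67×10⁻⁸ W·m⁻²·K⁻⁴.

P_net ≈ 0.0260 W

For a small grey body in a large enclosure: P_net = εσA(T_body⁴ − T_wall⁴).
A = 4πr² = 0.03269 m²; T_body⁴ − T_wall⁴ = 3570 − 1.979×10⁷ = -1.979×10⁷ K⁴.
|P_net| = 0.71·5.67×10⁻⁸·0.03269·1.979×10⁷.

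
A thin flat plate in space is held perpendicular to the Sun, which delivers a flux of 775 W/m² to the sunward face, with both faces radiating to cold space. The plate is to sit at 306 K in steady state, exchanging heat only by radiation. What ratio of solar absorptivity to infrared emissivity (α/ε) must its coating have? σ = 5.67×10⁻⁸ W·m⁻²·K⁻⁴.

Balance: αS·A = εσ·2A·T⁴ ⇒ α/ε = 2σT⁴/S.
α/ε = 2·5.67×10⁻⁸·(306)⁴/775 = 2·5.67×10⁻⁸·8.768×10⁹/775.

α/ε ≈ 1.28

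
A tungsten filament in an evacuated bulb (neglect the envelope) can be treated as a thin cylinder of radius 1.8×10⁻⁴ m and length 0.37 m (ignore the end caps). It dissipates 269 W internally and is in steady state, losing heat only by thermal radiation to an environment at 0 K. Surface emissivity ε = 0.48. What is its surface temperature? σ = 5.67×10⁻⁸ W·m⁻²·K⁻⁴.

T ≈ 2200 K

Steady state: internal power = radiated power, P = εσA T⁴.
Radiating area A = 2πrL = 4.185×10⁻⁴ m².
T⁴ = P/(εσA) = 269/(0.48·5.67×10⁻⁸·4.185×10⁻⁴) = 2.362×10¹³ K⁴.
T = (2.362×10¹³)^(1/4).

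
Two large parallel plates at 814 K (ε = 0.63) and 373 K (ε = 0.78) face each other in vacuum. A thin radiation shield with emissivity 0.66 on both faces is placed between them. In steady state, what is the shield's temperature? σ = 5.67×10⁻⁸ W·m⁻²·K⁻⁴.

In steady state the net flux on the hot side equals that on the cold side.
σ(T₁⁴−T_s⁴)/D₁ = σ(T_s⁴−T₂⁴)/D₂, with D₁ = 1/ε₁+1/ε_s−1 = 2.102, D₂ = 1/ε_s+1/ε₂−1 = 1.797.
Solve for T_s⁴: T_s⁴ = (D₂·T₁⁴ + D₁·T₂⁴)/(D₁+D₂) = 2.128×10¹¹ K⁴.

T_s ≈ 679 K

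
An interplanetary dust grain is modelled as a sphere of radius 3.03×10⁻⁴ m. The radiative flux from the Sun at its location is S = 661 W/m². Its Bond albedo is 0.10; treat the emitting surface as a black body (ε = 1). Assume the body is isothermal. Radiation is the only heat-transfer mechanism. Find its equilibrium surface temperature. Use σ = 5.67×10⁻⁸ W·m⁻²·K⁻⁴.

At equilibrium, absorbed power = emitted power.
Absorbing cross-section = πr² = 2.884×10⁻⁷ m²; emitting surface = 4πr² = 1.154×10⁻⁶ m² (ratio 4).
(1−a)S·A_cross = εσ·A_surf·T⁴  ⇒  T⁴ = (1−a)S/(4σ).
T⁴ = 0.900·661/(4·5.67×10⁻⁸) = 2.623×10⁹ K⁴.
T = (2.623×10⁹)^(1/4).

T ≈ 226 K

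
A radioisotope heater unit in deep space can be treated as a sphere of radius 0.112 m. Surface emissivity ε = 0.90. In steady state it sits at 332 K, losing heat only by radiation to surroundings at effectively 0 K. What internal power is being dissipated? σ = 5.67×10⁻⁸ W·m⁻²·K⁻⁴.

P ≈ 97.7 W

Steady state: P = εσA T⁴.
A = 4πr² = 0.1576 m²; T⁴ = (332)⁴ = 1.215×10¹⁰ K⁴.
P = 0.90 × 5.67×10⁻⁸ × 0.1576 × 1.215×10¹⁰.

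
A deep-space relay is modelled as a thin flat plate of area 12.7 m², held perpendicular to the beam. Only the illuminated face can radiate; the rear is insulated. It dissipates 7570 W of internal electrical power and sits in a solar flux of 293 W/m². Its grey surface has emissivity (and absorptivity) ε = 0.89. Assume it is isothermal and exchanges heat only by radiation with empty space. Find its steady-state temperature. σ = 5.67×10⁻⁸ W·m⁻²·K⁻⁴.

At steady state, absorbed solar power + internal power = radiated power.
Absorbed: α·S·A_cross = 0.89·293·12.70 = 3312 W (cross-section A).
Total input = 3312 + 7570 = 10880 W.
Radiated: εσ·A_surf·T⁴ with A_surf = A = 12.70 m².
T⁴ = 10880/(0.89·5.67×10⁻⁸·12.70) = 1.698×10¹⁰ K⁴.

T ≈ 361 K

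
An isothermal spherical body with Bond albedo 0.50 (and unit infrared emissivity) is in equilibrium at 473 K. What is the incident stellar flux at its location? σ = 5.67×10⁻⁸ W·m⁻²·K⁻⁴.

S ≈ 22700 W/m²

(1−a)S·πr² = σ·4πr²·T⁴ ⇒ S = 4σT⁴/(1−a).
S = 4·5.67×10⁻⁸·5.005×10¹⁰/0.500.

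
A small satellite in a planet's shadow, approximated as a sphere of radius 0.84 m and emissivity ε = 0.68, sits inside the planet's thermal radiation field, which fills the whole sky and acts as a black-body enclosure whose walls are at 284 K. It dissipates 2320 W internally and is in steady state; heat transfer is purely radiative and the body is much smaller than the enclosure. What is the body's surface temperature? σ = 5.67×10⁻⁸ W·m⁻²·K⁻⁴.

T ≈ 340 K

For a small grey body in a large enclosure, net radiated power = εσA(T⁴ − T_w⁴).
Steady state: P = εσA(T⁴ − T_w⁴) with A = 4πr² = 8.867 m².
T⁴ = P/(εσA) + T_w⁴ = 2320/(0.68·5.67×10⁻⁸·8.867) + (284)⁴
    = 6.786×10⁹ + 6.505×10⁹ = 1.329×10¹⁰ K⁴.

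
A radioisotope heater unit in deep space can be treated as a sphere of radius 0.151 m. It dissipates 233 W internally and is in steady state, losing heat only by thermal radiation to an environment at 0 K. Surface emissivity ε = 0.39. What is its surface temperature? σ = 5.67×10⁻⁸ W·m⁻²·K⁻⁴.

Steady state: internal power = radiated power, P = εσA T⁴.
Radiating area A = 4πr² = 0.2865 m².
T⁴ = P/(εσA) = 233/(0.39·5.67×10⁻⁸·0.2865) = 3.677×10¹⁰ K⁴.
T = (3.677×10¹⁰)^(1/4).

T ≈ 438 K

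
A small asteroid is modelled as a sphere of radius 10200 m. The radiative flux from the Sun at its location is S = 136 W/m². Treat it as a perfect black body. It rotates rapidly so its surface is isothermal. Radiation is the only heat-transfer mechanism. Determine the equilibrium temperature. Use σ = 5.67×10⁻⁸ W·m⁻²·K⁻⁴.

At equilibrium, absorbed power = emitted power.
Absorbing cross-section = πr² = 3.269×10⁸ m²; emitting surface = 4πr² = 1.307×10⁹ m² (ratio 4).
S·A_cross = εσ·A_surf·T⁴  ⇒  T⁴ = S/(4σ).
T⁴ = 1.00·136/(4·5.67×10⁻⁸) = 5.996×10⁸ K⁴.
T = (5.996×10⁸)^(1/4).

T ≈ 156 K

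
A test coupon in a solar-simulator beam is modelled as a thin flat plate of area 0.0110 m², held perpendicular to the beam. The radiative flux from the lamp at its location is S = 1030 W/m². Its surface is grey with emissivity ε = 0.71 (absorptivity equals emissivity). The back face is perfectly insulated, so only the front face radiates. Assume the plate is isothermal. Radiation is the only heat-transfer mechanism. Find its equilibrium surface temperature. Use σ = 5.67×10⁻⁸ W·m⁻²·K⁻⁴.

At equilibrium, absorbed power = emitted power.
Absorbing cross-section = A = 0.01100 m²; emitting surface = A = 0.01100 m² (ratio 1).
εS·A_cross = εσ·A_surf·T⁴  ⇒  T⁴ = S/(1σ)   (ε cancels).
T⁴ = 1030/(1·5.67×10⁻⁸) = 1.817×10¹⁰ K⁴.
T = (1.817×10¹⁰)^(1/4).

T ≈ 367 K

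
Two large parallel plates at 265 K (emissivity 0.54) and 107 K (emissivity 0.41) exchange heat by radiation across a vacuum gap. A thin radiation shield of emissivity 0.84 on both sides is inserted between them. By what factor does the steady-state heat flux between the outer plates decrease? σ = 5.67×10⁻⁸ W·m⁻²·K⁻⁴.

factor ≈ 1.42

Without shield: q₀ = σΔ(T⁴)/(1/ε₁+1/ε₂−1) with denominator 3.291.
With shield the two gaps are in series; the resistances add: (1/ε₁+1/ε_s−1)+(1/ε_s+1/ε₂−1) = 2.042+2.630 = 4.672.
Heat-flux ratio q₀/q = 4.672/3.291.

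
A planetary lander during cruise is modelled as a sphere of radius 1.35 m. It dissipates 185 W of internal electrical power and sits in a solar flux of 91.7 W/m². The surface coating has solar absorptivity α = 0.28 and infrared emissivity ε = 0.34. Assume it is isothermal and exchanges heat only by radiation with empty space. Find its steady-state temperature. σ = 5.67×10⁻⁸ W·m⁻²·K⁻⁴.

T ≈ 166 K

At steady state, absorbed solar power + internal power = radiated power.
Absorbed: α·S·A_cross = 0.28·91.7·5.726 = 147.0 W (cross-section πr²).
Total input = 147.0 + 185 = 332.0 W.
Radiated: εσ·A_surf·T⁴ with A_surf = 4πr² = 22.90 m².
T⁴ = 332.0/(0.34·5.67×10⁻⁸·22.90) = 7.520×10⁸ K⁴.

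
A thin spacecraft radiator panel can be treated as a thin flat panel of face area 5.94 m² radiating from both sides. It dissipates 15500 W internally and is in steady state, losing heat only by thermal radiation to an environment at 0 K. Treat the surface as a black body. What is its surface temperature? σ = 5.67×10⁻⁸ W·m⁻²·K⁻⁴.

Steady state: internal power = radiated power, P = εσA T⁴.
Radiating area A = 2·5.94 = 11.88 m².
T⁴ = P/(εσA) = 15500/(1.0·5.67×10⁻⁸·11.88) = 2.301×10¹⁰ K⁴.
T = (2.301×10¹⁰)^(1/4).

T ≈ 389 K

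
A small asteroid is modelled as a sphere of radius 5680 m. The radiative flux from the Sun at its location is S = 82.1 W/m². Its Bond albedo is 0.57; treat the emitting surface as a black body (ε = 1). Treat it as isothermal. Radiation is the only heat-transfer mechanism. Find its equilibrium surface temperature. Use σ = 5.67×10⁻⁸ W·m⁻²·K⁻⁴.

At equilibrium, absorbed power = emitted power.
Absorbing cross-section = πr² = 1.014×10⁸ m²; emitting surface = 4πr² = 4.054×10⁸ m² (ratio 4).
(1−a)S·A_cross = εσ·A_surf·T⁴  ⇒  T⁴ = (1−a)S/(4σ).
T⁴ = 0.430·82.1/(4·5.67×10⁻⁸) = 1.557×10⁸ K⁴.
T = (1.557×10⁸)^(1/4).

T ≈ 112 K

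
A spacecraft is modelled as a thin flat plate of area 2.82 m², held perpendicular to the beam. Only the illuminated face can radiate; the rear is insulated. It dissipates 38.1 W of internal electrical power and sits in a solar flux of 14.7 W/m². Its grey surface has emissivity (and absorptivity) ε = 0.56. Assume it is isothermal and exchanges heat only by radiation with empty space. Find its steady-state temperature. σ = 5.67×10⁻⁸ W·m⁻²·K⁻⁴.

T ≈ 162 K

At steady state, absorbed solar power + internal power = radiated power.
Absorbed: α·S·A_cross = 0.56·14.7·2.820 = 23.21 W (cross-section A).
Total input = 23.21 + 38.1 = 61.31 W.
Radiated: εσ·A_surf·T⁴ with A_surf = A = 2.820 m².
T⁴ = 61.31/(0.56·5.67×10⁻⁸·2.820) = 6.848×10⁸ K⁴.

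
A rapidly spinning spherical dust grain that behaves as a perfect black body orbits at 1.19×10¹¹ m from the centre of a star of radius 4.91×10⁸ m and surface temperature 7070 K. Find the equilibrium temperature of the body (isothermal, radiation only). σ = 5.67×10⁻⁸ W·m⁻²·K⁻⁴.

The star's surface emits σT_*⁴; at distance d the flux is S = σT_*⁴(R_*/d)².
S = 5.67×10⁻⁸·(7070)⁴·(4.91×10⁸/1.19×10¹¹)² = 2412 W/m².
For an isothermal sphere T⁴ = (1−a)S/(4σ) = 1.063×10¹⁰ K⁴.

T ≈ 321 K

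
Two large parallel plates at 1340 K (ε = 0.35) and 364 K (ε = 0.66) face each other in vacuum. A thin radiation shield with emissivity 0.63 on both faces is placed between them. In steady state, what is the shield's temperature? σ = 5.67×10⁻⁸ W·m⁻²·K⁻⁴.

In steady state the net flux on the hot side equals that on the cold side.
σ(T₁⁴−T_s⁴)/D₁ = σ(T_s⁴−T₂⁴)/D₂, with D₁ = 1/ε₁+1/ε_s−1 = 3.444, D₂ = 1/ε_s+1/ε₂−1 = 2.102.
Solve for T_s⁴: T_s⁴ = (D₂·T₁⁴ + D₁·T₂⁴)/(D₁+D₂) = 1.233×10¹² K⁴.

T_s ≈ 1050 K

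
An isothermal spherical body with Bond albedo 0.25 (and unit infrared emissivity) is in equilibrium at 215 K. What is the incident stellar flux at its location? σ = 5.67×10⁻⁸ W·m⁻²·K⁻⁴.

(1−a)S·πr² = σ·4πr²·T⁴ ⇒ S = 4σT⁴/(1−a).
S = 4·5.67×10⁻⁸·2.137×10⁹/0.750.

S ≈ 646 W/m²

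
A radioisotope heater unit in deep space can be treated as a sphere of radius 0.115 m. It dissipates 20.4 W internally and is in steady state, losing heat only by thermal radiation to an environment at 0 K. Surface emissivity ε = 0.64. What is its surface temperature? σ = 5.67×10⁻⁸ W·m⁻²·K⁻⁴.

Steady state: internal power = radiated power, P = εσA T⁴.
Radiating area A = 4πr² = 0.1662 m².
T⁴ = P/(εσA) = 20.4/(0.64·5.67×10⁻⁸·0.1662) = 3.383×10⁹ K⁴.
T = (3.383×10⁹)^(1/4).

T ≈ 241 K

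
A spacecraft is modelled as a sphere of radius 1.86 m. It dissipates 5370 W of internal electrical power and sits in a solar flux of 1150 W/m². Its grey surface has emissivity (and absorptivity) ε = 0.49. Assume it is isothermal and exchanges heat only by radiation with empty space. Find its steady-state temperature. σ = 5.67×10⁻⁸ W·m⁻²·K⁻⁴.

T ≈ 312 K

At steady state, absorbed solar power + internal power = radiated power.
Absorbed: α·S·A_cross = 0.49·1150·10.87 = 6124 W (cross-section πr²).
Total input = 6124 + 5370 = 11490 W.
Radiated: εσ·A_surf·T⁴ with A_surf = 4πr² = 43.47 m².
T⁴ = 11490/(0.49·5.67×10⁻⁸·43.47) = 9.516×10⁹ K⁴.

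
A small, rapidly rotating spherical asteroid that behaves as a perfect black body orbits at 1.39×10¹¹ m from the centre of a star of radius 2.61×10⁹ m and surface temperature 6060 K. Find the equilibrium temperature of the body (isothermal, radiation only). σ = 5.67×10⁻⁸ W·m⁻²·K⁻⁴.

T ≈ 587 K

The star's surface emits σT_*⁴; at distance d the flux is S = σT_*⁴(R_*/d)².
S = 5.67×10⁻⁸·(6060)⁴·(2.61×10⁹/1.39×10¹¹)² = 26960 W/m².
For an isothermal sphere T⁴ = (1−a)S/(4σ) = 1.189×10¹¹ K⁴.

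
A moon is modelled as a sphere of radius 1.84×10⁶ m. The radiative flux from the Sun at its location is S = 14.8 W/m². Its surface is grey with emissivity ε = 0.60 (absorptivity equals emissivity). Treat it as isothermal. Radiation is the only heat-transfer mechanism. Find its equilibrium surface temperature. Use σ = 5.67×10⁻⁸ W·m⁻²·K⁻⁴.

At equilibrium, absorbed power = emitted power.
Absorbing cross-section = πr² = 1.064×10¹³ m²; emitting surface = 4πr² = 4.254×10¹³ m² (ratio 4).
εS·A_cross = εσ·A_surf·T⁴  ⇒  T⁴ = S/(4σ)   (ε cancels).
T⁴ = 14.8/(4·5.67×10⁻⁸) = 6.526×10⁷ K⁴.
T = (6.526×10⁷)^(1/4).

T ≈ 89.9 K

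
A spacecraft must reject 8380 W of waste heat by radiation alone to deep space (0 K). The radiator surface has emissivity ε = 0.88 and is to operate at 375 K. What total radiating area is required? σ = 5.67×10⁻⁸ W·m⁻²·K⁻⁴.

P = εσA T⁴ ⇒ A = P/(εσT⁴).
T⁴ = 1.978×10¹⁰ K⁴.
A = 8380/(0.88 × 5.67×10⁻⁸ × 1.978×10¹⁰).

A ≈ 8.49 m²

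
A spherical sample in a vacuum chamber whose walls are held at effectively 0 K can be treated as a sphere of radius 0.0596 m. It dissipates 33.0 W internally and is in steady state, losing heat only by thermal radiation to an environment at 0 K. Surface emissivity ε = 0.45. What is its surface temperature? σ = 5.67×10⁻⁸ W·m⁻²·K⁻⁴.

T ≈ 413 K

Steady state: internal power = radiated power, P = εσA T⁴.
Radiating area A = 4πr² = 0.04464 m².
T⁴ = P/(εσA) = 33.0/(0.45·5.67×10⁻⁸·0.04464) = 2.897×10¹⁰ K⁴.
T = (2.897×10¹⁰)^(1/4).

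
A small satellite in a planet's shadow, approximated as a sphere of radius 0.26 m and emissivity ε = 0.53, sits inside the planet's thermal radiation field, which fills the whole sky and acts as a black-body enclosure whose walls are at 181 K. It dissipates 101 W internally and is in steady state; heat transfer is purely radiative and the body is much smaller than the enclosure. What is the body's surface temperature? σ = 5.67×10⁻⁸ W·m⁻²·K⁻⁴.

For a small grey body in a large enclosure, net radiated power = εσA(T⁴ − T_w⁴).
Steady state: P = εσA(T⁴ − T_w⁴) with A = 4πr² = 0.8495 m².
T⁴ = P/(εσA) + T_w⁴ = 101/(0.53·5.67×10⁻⁸·0.8495) + (181)⁴
    = 3.956×10⁹ + 1.073×10⁹ = 5.030×10⁹ K⁴.

T ≈ 266 K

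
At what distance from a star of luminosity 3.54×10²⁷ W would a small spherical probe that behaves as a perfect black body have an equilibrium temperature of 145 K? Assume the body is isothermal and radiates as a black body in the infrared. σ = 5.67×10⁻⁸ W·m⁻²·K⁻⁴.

d ≈ 1.68×10¹² m

For an isothermal black-emitting sphere, (1−a)S·πr² = σ·4πr²·T⁴ ⇒ S = 4σT⁴/(1−a).
S = 4·5.67×10⁻⁸·(145)⁴/1.00 = 100.3 W/m².
Flux falls as S = L/(4πd²), so d = √(L/(4πS)) = √(3.54×10²⁷/(4π·100.3)).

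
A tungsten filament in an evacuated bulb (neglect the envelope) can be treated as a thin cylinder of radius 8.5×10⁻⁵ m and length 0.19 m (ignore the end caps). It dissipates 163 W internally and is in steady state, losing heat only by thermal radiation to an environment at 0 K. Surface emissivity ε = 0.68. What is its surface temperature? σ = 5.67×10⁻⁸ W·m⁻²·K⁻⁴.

T ≈ 2540 K

Steady state: internal power = radiated power, P = εσA T⁴.
Radiating area A = 2πrL = 1.015×10⁻⁴ m².
T⁴ = P/(εσA) = 163/(0.68·5.67×10⁻⁸·1.015×10⁻⁴) = 4.166×10¹³ K⁴.
T = (4.166×10¹³)^(1/4).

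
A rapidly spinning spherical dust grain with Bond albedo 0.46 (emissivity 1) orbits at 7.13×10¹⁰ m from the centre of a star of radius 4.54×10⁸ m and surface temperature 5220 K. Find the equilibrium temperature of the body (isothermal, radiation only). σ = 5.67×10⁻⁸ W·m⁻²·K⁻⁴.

The star's surface emits σT_*⁴; at distance d the flux is S = σT_*⁴(R_*/d)².
S = 5.67×10⁻⁸·(5220)⁴·(4.54×10⁸/7.13×10¹⁰)² = 1707 W/m².
For an isothermal sphere T⁴ = (1−a)S/(4σ) = 4.064×10⁹ K⁴.

T ≈ 252 K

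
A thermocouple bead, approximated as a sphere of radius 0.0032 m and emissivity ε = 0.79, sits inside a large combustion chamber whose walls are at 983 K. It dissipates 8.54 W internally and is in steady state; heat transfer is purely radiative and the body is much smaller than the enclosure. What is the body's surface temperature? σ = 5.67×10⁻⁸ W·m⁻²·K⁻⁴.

T ≈ 1250 K

For a small grey body in a large enclosure, net radiated power = εσA(T⁴ − T_w⁴).
Steady state: P = εσA(T⁴ − T_w⁴) with A = 4πr² = 1.287×10⁻⁴ m².
T⁴ = P/(εσA) + T_w⁴ = 8.54/(0.79·5.67×10⁻⁸·1.287×10⁻⁴) + (983)⁴
    = 1.482×10¹² + 9.337×10¹¹ = 2.415×10¹² K⁴.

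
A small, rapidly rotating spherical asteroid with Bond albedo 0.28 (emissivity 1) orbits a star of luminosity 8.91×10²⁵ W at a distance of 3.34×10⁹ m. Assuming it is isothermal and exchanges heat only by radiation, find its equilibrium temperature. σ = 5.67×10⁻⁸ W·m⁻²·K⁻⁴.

First find the stellar flux at distance d: S = L/(4πd²) = 8.91×10²⁵/(4π·(3.34×10⁹)²) = 6.356×10⁵ W/m².
For an isothermal sphere, absorbed (1−a)S·πr² = emitted σ·4πr²·T⁴, so T⁴ = (1−a)S/(4σ).
T⁴ = 0.720·6.356×10⁵/(4·5.67×10⁻⁸) = 2.018×10¹² K⁴.

T ≈ 1190 K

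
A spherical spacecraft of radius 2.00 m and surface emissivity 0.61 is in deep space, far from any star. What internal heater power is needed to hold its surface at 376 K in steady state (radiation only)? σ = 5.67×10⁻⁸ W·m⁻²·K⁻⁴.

P ≈ 34700 W

P = εσ·4πr²·T⁴.
4πr² = 50.27 m²; T⁴ = 1.999×10¹⁰ K⁴.
P = 0.61·5.67×10⁻⁸·50.27·1.999×10¹⁰.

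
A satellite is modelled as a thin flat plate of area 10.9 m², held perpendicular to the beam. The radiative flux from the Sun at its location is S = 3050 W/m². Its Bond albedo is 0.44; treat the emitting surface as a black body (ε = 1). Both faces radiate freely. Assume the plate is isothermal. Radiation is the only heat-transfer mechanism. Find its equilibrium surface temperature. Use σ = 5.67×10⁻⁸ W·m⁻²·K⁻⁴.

T ≈ 350 K

At equilibrium, absorbed power = emitted power.
Absorbing cross-section = A = 10.90 m²; emitting surface = 2A = 21.80 m² (ratio 2).
(1−a)S·A_cross = εσ·A_surf·T⁴  ⇒  T⁴ = (1−a)S/(2σ).
T⁴ = 0.560·3050/(2·5.67×10⁻⁸) = 1.506×10¹⁰ K⁴.
T = (1.506×10¹⁰)^(1/4).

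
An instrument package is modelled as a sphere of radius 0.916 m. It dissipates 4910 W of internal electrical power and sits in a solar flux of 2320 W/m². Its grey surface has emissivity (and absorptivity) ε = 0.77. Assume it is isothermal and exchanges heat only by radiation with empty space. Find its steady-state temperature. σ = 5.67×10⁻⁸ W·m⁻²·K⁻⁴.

At steady state, absorbed solar power + internal power = radiated power.
Absorbed: α·S·A_cross = 0.77·2320·2.636 = 4709 W (cross-section πr²).
Total input = 4709 + 4910 = 9619 W.
Radiated: εσ·A_surf·T⁴ with A_surf = 4πr² = 10.54 m².
T⁴ = 9619/(0.77·5.67×10⁻⁸·10.54) = 2.090×10¹⁰ K⁴.

T ≈ 380 K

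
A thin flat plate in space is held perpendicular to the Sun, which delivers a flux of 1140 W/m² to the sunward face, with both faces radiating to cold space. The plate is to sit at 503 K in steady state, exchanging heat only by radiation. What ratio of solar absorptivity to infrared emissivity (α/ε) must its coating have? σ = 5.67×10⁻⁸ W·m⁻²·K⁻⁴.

Balance: αS·A = εσ·2A·T⁴ ⇒ α/ε = 2σT⁴/S.
α/ε = 2·5.67×10⁻⁸·(503)⁴/1140 = 2·5.67×10⁻⁸·6.401×10¹⁰/1140.

α/ε ≈ 6.37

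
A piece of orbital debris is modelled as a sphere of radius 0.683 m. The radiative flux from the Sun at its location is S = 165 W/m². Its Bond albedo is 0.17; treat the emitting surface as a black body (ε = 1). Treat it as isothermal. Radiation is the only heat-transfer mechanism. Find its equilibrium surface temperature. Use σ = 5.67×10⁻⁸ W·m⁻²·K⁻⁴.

At equilibrium, absorbed power = emitted power.
Absorbing cross-section = πr² = 1.466 m²; emitting surface = 4πr² = 5.862 m² (ratio 4).
(1−a)S·A_cross = εσ·A_surf·T⁴  ⇒  T⁴ = (1−a)S/(4σ).
T⁴ = 0.830·165/(4·5.67×10⁻⁸) = 6.038×10⁸ K⁴.
T = (6.038×10⁸)^(1/4).

T ≈ 157 K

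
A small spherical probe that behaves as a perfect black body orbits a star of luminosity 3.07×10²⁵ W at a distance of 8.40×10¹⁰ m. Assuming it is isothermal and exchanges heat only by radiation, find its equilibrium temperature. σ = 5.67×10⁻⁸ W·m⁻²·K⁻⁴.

First find the stellar flux at distance d: S = L/(4πd²) = 3.07×10²⁵/(4π·(8.40×10¹⁰)²) = 346.2 W/m².
For an isothermal sphere, absorbed (1−a)S·πr² = emitted σ·4πr²·T⁴, so T⁴ = (1−a)S/(4σ).
T⁴ = 1.00·346.2/(4·5.67×10⁻⁸) = 1.527×10⁹ K⁴.

T ≈ 198 K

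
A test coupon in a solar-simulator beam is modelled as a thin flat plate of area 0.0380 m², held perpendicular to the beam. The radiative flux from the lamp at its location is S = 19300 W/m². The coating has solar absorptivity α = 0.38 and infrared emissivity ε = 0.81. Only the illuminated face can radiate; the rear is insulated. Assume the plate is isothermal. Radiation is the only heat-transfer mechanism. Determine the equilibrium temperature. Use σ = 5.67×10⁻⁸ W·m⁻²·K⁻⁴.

T ≈ 632 K

At equilibrium, absorbed power = emitted power.
Absorbing cross-section = A = 0.03800 m²; emitting surface = A = 0.03800 m² (ratio 1).
αS·A_cross = εσ·A_surf·T⁴  ⇒  T⁴ = αS/(ε·1σ).
T⁴ = 0.380·19300/(0.81·1·5.67×10⁻⁸) = 1.597×10¹¹ K⁴.
T = (1.597×10¹¹)^(1/4).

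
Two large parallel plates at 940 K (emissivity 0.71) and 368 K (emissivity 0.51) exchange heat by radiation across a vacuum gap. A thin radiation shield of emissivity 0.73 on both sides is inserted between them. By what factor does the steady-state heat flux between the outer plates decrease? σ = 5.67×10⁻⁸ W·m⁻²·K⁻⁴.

factor ≈ 1.73

Without shield: q₀ = σΔ(T⁴)/(1/ε₁+1/ε₂−1) with denominator 2.369.
With shield the two gaps are in series; the resistances add: (1/ε₁+1/ε_s−1)+(1/ε_s+1/ε₂−1) = 1.778+2.331 = 4.109.
Heat-flux ratio q₀/q = 4.109/2.369.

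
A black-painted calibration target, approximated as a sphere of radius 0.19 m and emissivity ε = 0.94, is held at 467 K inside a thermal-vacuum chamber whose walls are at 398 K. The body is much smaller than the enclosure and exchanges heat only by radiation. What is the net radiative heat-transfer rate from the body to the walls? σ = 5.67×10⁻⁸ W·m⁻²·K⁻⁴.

P_net ≈ 543 W

For a small grey body in a large enclosure: P_net = εσA(T_body⁴ − T_wall⁴).
A = 4πr² = 0.4536 m²; T_body⁴ − T_wall⁴ = 4.756×10¹⁰ − 2.509×10¹⁰ = 2.247×10¹⁰ K⁴.
|P_net| = 0.94·5.67×10⁻⁸·0.4536·2.247×10¹⁰.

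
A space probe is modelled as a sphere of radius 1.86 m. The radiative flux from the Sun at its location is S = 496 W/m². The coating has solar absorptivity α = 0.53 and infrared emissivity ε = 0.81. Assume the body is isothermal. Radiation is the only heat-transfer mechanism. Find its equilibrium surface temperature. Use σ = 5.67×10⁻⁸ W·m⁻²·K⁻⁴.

T ≈ 194 K

At equilibrium, absorbed power = emitted power.
Absorbing cross-section = πr² = 10.87 m²; emitting surface = 4πr² = 43.47 m² (ratio 4).
αS·A_cross = εσ·A_surf·T⁴  ⇒  T⁴ = αS/(ε·4σ).
T⁴ = 0.530·496/(0.81·4·5.67×10⁻⁸) = 1.431×10⁹ K⁴.
T = (1.431×10⁹)^(1/4).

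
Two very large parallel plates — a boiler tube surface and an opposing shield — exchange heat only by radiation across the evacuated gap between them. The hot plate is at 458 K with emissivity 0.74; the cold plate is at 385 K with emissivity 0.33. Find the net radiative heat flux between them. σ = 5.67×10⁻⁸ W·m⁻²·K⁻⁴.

q ≈ 369 W/m²

For two infinite grey parallel plates, q = σ(T₁⁴ − T₂⁴)/(1/ε₁ + 1/ε₂ − 1).
T₁⁴ − T₂⁴ = 4.400×10¹⁰ − 2.197×10¹⁰ = 2.203×10¹⁰ K⁴.
1/ε₁ + 1/ε₂ − 1 = 1.351 + 3.030 − 1 = 3.382.
q = 5.67×10⁻⁸ × 2.203×10¹⁰ / 3.382.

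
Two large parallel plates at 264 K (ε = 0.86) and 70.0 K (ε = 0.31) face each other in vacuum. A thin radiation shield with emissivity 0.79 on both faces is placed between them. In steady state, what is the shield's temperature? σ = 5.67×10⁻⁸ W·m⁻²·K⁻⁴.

In steady state the net flux on the hot side equals that on the cold side.
σ(T₁⁴−T_s⁴)/D₁ = σ(T_s⁴−T₂⁴)/D₂, with D₁ = 1/ε₁+1/ε_s−1 = 1.429, D₂ = 1/ε_s+1/ε₂−1 = 3.492.
Solve for T_s⁴: T_s⁴ = (D₂·T₁⁴ + D₁·T₂⁴)/(D₁+D₂) = 3.454×10⁹ K⁴.

T_s ≈ 242 K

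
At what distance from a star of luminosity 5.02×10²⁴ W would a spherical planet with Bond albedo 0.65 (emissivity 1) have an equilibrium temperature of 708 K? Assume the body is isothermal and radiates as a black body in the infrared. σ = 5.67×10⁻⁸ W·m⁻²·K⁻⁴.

d ≈ 1.57×10⁹ m

For an isothermal black-emitting sphere, (1−a)S·πr² = σ·4πr²·T⁴ ⇒ S = 4σT⁴/(1−a).
S = 4·5.67×10⁻⁸·(708)⁴/0.350 = 1.628×10⁵ W/m².
Flux falls as S = L/(4πd²), so d = √(L/(4πS)) = √(5.02×10²⁴/(4π·1.628×10⁵)).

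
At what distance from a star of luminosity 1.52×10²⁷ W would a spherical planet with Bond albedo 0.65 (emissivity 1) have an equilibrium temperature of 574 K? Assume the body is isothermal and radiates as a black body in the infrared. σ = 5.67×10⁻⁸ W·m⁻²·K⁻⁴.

For an isothermal black-emitting sphere, (1−a)S·πr² = σ·4πr²·T⁴ ⇒ S = 4σT⁴/(1−a).
S = 4·5.67×10⁻⁸·(574)⁴/0.350 = 70340 W/m².
Flux falls as S = L/(4πd²), so d = √(L/(4πS)) = √(1.52×10²⁷/(4π·70340)).

d ≈ 4.15×10¹⁰ m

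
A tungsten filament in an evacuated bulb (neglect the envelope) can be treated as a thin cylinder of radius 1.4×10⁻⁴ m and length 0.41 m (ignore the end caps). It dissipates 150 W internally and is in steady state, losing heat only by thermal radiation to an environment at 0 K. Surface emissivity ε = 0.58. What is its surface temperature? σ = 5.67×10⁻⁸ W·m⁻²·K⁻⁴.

T ≈ 1890 K

Steady state: internal power = radiated power, P = εσA T⁴.
Radiating area A = 2πrL = 3.607×10⁻⁴ m².
T⁴ = P/(εσA) = 150/(0.58·5.67×10⁻⁸·3.607×10⁻⁴) = 1.265×10¹³ K⁴.
T = (1.265×10¹³)^(1/4).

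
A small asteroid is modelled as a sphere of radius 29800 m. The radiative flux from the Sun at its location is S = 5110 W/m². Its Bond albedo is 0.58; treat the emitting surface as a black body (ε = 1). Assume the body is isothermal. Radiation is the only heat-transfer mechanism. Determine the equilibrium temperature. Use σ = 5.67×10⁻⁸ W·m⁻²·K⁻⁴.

T ≈ 312 K

At equilibrium, absorbed power = emitted power.
Absorbing cross-section = πr² = 2.790×10⁹ m²; emitting surface = 4πr² = 1.116×10¹⁰ m² (ratio 4).
(1−a)S·A_cross = εσ·A_surf·T⁴  ⇒  T⁴ = (1−a)S/(4σ).
T⁴ = 0.420·5110/(4·5.67×10⁻⁸) = 9.463×10⁹ K⁴.
T = (9.463×10⁹)^(1/4).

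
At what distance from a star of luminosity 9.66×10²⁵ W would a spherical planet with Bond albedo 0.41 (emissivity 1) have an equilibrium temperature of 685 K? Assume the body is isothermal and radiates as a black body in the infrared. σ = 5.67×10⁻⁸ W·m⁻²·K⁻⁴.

For an isothermal black-emitting sphere, (1−a)S·πr² = σ·4πr²·T⁴ ⇒ S = 4σT⁴/(1−a).
S = 4·5.67×10⁻⁸·(685)⁴/0.590 = 84640 W/m².
Flux falls as S = L/(4πd²), so d = √(L/(4πS)) = √(9.66×10²⁵/(4π·84640)).

d ≈ 9.53×10⁹ m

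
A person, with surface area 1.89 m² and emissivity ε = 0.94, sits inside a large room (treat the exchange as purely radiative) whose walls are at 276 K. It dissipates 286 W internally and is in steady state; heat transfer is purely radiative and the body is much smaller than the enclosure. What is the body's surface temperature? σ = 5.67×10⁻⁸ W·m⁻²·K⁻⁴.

For a small grey body in a large enclosure, net radiated power = εσA(T⁴ − T_w⁴).
Steady state: P = εσA(T⁴ − T_w⁴) with A = 1.89 m².
T⁴ = P/(εσA) + T_w⁴ = 286/(0.94·5.67×10⁻⁸·1.890) + (276)⁴
    = 2.839×10⁹ + 5.803×10⁹ = 8.642×10⁹ K⁴.

T ≈ 305 K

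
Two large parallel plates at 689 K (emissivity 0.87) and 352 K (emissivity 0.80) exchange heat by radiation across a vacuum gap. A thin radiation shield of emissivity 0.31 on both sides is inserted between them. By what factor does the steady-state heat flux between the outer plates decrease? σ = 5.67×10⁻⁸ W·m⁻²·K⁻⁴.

factor ≈ 4.90

Without shield: q₀ = σΔ(T⁴)/(1/ε₁+1/ε₂−1) with denominator 1.399.
With shield the two gaps are in series; the resistances add: (1/ε₁+1/ε_s−1)+(1/ε_s+1/ε₂−1) = 3.375+3.476 = 6.851.
Heat-flux ratio q₀/q = 6.851/1.399.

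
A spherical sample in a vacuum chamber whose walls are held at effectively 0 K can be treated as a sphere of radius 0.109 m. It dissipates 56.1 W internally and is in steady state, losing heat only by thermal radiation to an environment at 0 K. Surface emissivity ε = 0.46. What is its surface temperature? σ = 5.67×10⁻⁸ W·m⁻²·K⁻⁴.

Steady state: internal power = radiated power, P = εσA T⁴.
Radiating area A = 4πr² = 0.1493 m².
T⁴ = P/(εσA) = 56.1/(0.46·5.67×10⁻⁸·0.1493) = 1.441×10¹⁰ K⁴.
T = (1.441×10¹⁰)^(1/4).

T ≈ 346 K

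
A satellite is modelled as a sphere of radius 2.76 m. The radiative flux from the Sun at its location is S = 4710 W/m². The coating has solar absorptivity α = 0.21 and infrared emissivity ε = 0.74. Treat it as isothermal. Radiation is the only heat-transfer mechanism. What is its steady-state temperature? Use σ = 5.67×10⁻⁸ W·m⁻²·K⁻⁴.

T ≈ 277 K

At equilibrium, absorbed power = emitted power.
Absorbing cross-section = πr² = 23.93 m²; emitting surface = 4πr² = 95.73 m² (ratio 4).
αS·A_cross = εσ·A_surf·T⁴  ⇒  T⁴ = αS/(ε·4σ).
T⁴ = 0.210·4710/(0.74·4·5.67×10⁻⁸) = 5.893×10⁹ K⁴.
T = (5.893×10⁹)^(1/4).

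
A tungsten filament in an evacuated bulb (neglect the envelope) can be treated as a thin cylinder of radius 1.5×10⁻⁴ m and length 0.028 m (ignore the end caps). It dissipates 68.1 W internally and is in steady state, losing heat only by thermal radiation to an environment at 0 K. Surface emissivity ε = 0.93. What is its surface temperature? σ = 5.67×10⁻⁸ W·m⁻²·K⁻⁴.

T ≈ 2640 K

Steady state: internal power = radiated power, P = εσA T⁴.
Radiating area A = 2πrL = 2.639×10⁻⁵ m².
T⁴ = P/(εσA) = 68.1/(0.93·5.67×10⁻⁸·2.639×10⁻⁵) = 4.894×10¹³ K⁴.
T = (4.894×10¹³)^(1/4).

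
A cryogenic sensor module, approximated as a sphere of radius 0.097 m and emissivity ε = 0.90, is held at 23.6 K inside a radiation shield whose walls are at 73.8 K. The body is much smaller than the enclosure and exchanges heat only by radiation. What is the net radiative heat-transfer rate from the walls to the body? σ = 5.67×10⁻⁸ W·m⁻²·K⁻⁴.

For a small grey body in a large enclosure: P_net = εσA(T_body⁴ − T_wall⁴).
A = 4πr² = 0.1182 m²; T_body⁴ − T_wall⁴ = 3.102×10⁵ − 2.966×10⁷ = -2.935×10⁷ K⁴.
|P_net| = 0.90·5.67×10⁻⁸·0.1182·2.935×10⁷.

P_net ≈ 0.177 W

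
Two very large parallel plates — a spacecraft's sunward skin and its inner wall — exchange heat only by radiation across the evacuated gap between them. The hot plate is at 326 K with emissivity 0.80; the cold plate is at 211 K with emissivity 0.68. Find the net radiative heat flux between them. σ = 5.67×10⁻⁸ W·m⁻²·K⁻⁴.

q ≈ 307 W/m²

For two infinite grey parallel plates, q = σ(T₁⁴ − T₂⁴)/(1/ε₁ + 1/ε₂ − 1).
T₁⁴ − T₂⁴ = 1.129×10¹⁰ − 1.982×10⁹ = 9.312×10⁹ K⁴.
1/ε₁ + 1/ε₂ − 1 = 1.250 + 1.471 − 1 = 1.721.
q = 5.67×10⁻⁸ × 9.312×10⁹ / 1.721.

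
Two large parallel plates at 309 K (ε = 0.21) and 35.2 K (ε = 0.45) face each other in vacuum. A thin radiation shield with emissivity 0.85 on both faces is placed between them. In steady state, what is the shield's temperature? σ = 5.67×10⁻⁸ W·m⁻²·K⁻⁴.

T_s ≈ 234 K

In steady state the net flux on the hot side equals that on the cold side.
σ(T₁⁴−T_s⁴)/D₁ = σ(T_s⁴−T₂⁴)/D₂, with D₁ = 1/ε₁+1/ε_s−1 = 4.938, D₂ = 1/ε_s+1/ε₂−1 = 2.399.
Solve for T_s⁴: T_s⁴ = (D₂·T₁⁴ + D₁·T₂⁴)/(D₁+D₂) = 2.982×10⁹ K⁴.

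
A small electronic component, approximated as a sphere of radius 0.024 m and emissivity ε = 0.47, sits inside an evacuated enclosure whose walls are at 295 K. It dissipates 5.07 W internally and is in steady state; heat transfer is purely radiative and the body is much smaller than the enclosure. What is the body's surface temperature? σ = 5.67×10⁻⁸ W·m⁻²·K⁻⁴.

T ≈ 429 K

For a small grey body in a large enclosure, net radiated power = εσA(T⁴ − T_w⁴).
Steady state: P = εσA(T⁴ − T_w⁴) with A = 4πr² = 0.007238 m².
T⁴ = P/(εσA) + T_w⁴ = 5.07/(0.47·5.67×10⁻⁸·0.007238) + (295)⁴
    = 2.628×10¹⁰ + 7.573×10⁹ = 3.386×10¹⁰ K⁴.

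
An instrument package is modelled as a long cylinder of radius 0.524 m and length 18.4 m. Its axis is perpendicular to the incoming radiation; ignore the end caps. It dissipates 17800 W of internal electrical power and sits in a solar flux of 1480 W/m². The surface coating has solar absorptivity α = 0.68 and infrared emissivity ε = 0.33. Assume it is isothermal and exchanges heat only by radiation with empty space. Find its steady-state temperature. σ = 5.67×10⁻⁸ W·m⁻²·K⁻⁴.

At steady state, absorbed solar power + internal power = radiated power.
Absorbed: α·S·A_cross = 0.68·1480·19.28 = 19410 W (cross-section 2rL).
Total input = 19410 + 17800 = 37210 W.
Radiated: εσ·A_surf·T⁴ with A_surf = 2πrL = 60.58 m².
T⁴ = 37210/(0.33·5.67×10⁻⁸·60.58) = 3.282×10¹⁰ K⁴.

T ≈ 426 K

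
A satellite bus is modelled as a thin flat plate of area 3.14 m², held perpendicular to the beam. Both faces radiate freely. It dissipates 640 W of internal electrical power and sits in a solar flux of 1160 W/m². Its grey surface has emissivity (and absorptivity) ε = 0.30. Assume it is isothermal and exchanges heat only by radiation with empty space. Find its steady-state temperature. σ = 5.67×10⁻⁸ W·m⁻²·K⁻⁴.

T ≈ 357 K

At steady state, absorbed solar power + internal power = radiated power.
Absorbed: α·S·A_cross = 0.30·1160·3.140 = 1093 W (cross-section A).
Total input = 1093 + 640 = 1733 W.
Radiated: εσ·A_surf·T⁴ with A_surf = 2A = 6.280 m².
T⁴ = 1733/(0.30·5.67×10⁻⁸·6.280) = 1.622×10¹⁰ K⁴.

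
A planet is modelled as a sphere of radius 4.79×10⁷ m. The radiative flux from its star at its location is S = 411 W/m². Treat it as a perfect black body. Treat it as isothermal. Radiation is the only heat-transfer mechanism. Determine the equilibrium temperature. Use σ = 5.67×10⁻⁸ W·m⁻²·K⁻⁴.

T ≈ 206 K

At equilibrium, absorbed power = emitted power.
Absorbing cross-section = πr² = 7.208×10¹⁵ m²; emitting surface = 4πr² = 2.883×10¹⁶ m² (ratio 4).
S·A_cross = εσ·A_surf·T⁴  ⇒  T⁴ = S/(4σ).
T⁴ = 1.00·411/(4·5.67×10⁻⁸) = 1.812×10⁹ K⁴.
T = (1.812×10⁹)^(1/4).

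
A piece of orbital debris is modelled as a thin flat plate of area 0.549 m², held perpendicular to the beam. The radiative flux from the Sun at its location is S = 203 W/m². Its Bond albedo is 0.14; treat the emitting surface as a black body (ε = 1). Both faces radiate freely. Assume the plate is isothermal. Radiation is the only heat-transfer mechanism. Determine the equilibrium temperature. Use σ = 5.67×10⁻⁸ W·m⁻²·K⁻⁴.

T ≈ 198 K

At equilibrium, absorbed power = emitted power.
Absorbing cross-section = A = 0.5490 m²; emitting surface = 2A = 1.098 m² (ratio 2).
(1−a)S·A_cross = εσ·A_surf·T⁴  ⇒  T⁴ = (1−a)S/(2σ).
T⁴ = 0.860·203/(2·5.67×10⁻⁸) = 1.540×10⁹ K⁴.
T = (1.540×10⁹)^(1/4).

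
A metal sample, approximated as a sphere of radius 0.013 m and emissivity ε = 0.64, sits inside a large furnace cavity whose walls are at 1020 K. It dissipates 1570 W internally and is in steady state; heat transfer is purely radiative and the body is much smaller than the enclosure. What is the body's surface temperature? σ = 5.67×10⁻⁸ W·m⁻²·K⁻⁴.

For a small grey body in a large enclosure, net radiated power = εσA(T⁴ − T_w⁴).
Steady state: P = εσA(T⁴ − T_w⁴) with A = 4πr² = 0.002124 m².
T⁴ = P/(εσA) + T_w⁴ = 1570/(0.64·5.67×10⁻⁸·0.002124) + (1020)⁴
    = 2.037×10¹³ + 1.082×10¹² = 2.145×10¹³ K⁴.

T ≈ 2150 K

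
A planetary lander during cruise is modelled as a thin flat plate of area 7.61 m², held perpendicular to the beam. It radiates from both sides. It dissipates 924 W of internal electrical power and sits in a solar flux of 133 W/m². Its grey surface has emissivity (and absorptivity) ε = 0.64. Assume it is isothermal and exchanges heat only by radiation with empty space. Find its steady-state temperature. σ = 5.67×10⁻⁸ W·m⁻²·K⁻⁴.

At steady state, absorbed solar power + internal power = radiated power.
Absorbed: α·S·A_cross = 0.64·133·7.610 = 647.8 W (cross-section A).
Total input = 647.8 + 924 = 1572 W.
Radiated: εσ·A_surf·T⁴ with A_surf = 2A = 15.22 m².
T⁴ = 1572/(0.64·5.67×10⁻⁸·15.22) = 2.846×10⁹ K⁴.

T ≈ 231 K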